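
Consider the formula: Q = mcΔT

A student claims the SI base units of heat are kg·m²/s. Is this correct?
Units of each symbol in Q = mcΔT:
  m (mass): kg
  c (specific heat capacity, in J/(kg·K)): m²/(s²·K)
  ΔT (temperature change): K

Multiplying the contributions: [kg] · [m²/(s²·K)] · [K]
Adding exponents of each base unit: kg: 1, m: 2, s: -2
SI base units of heat: kg·m²/s²

The claimed units kg·m²/s (exponents kg: 1, m: 2, s: -1) do not match the derived units kg·m²/s² (exponents kg: 1, m: 2, s: -2), so the claim is incorrect.

Answer: No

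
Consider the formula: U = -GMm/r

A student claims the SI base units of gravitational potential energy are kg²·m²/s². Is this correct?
Units of each symbol in U = -GMm/r:
  G (gravitational constant): m³/(kg·s²)
  M (mass): kg
  m (mass): kg
  r (distance): m  → in the denominator, contributes 1/m
  The minus sign does not affect the units.

Multiplying the contributions: [m³/(kg·s²)] · [kg] · [kg] · [1/m]
Adding exponents of each base unit: kg: 1, m: 2, s: -2
SI base units of gravitational potential energy: kg·m²/s²

The claimed units kg²·m²/s² (exponents kg: 2, m: 2, s: -2) do not match the derived units kg·m²/s² (exponents kg: 1, m: 2, s: -2), so the claim is incorrect.

Answer: No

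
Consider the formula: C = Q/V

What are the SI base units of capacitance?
Units of each symbol in C = Q/V:
  Q (charge, in coulombs): s·A
  V (voltage, in volts): kg·m²/(s³·A)  → in the denominator, contributes s³·A/(kg·m²)

Multiplying the contributions: [s·A] · [s³·A/(kg·m²)]
Adding exponents of each base unit: kg: -1, m: -2, s: 4, A: 2
SI base units of capacitance: s⁴·A²/(kg·m²)

Answer: s⁴·A²/(kg·m²)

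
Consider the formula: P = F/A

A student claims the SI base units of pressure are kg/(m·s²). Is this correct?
Units of each symbol in P = F/A:
  F (force): kg·m/s²
  A (area): m²  → in the denominator, contributes 1/m²

Multiplying the contributions: [kg·m/s²] · [1/m²]
Adding exponents of each base unit: kg: 1, m: -1, s: -2
SI base units of pressure: kg/(m·s²)

The claimed units kg/(m·s²) match the derived units, so the claim is correct.

Answer: Yes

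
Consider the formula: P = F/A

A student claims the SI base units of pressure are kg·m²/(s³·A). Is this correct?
Units of each symbol in P = F/A:
  F (force): kg·m/s²
  A (area): m²  → in the denominator, contributes 1/m²

Multiplying the contributions: [kg·m/s²] · [1/m²]
Adding exponents of each base unit: kg: 1, m: -1, s: -2
SI base units of pressure: kg/(m·s²)

The claimed units kg·m²/(s³·A) (exponents kg: 1, m: 2, s: -3, A: -1) do not match the derived units kg/(m·s²) (exponents kg: 1, m: -1, s: -2), so the claim is incorrect.

Answer: No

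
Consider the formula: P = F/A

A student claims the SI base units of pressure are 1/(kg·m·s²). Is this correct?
Units of each symbol in P = F/A:
  F (force): kg·m/s²
  A (area): m²  → in the denominator, contributes 1/m²

Multiplying the contributions: [kg·m/s²] · [1/m²]
Adding exponents of each base unit: kg: 1, m: -1, s: -2
SI base units of pressure: kg/(m·s²)

The claimed units 1/(kg·m·s²) (exponents kg: -1, m: -1, s: -2) do not match the derived units kg/(m·s²) (exponents kg: 1, m: -1, s: -2), so the claim is incorrect.

Answer: No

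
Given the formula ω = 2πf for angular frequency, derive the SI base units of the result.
Units of each symbol in ω = 2πf:
  f (frequency): 1/s
  The factor 2π is dimensionless.

Multiplying the contributions: [1/s]
Adding exponents of each base unit: s: -1
SI base units of angular frequency: 1/s

Answer: 1/s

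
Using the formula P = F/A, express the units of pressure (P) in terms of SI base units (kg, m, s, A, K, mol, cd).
Units of each symbol in P = F/A:
  F (force): kg·m/s²
  A (area): m²  → in the denominator, contributes 1/m²

Multiplying the contributions: [kg·m/s²] · [1/m²]
Adding exponents of each base unit: kg: 1, m: -1, s: -2
SI base units of pressure: kg/(m·s²)

Answer: kg/(m·s²)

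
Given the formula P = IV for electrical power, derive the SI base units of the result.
Units of each symbol in P = IV:
  I (current): A
  V (voltage, in volts): kg·m²/(s³·A)

Multiplying the contributions: [A] · [kg·m²/(s³·A)]
Adding exponents of each base unit: kg: 1, m: 2, s: -3
SI base units of electrical power: kg·m²/s³

Answer: kg·m²/s³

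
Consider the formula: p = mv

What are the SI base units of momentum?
Units of each symbol in p = mv:
  m (mass): kg
  v (velocity): m/s

Multiplying the contributions: [kg] · [m/s]
Adding exponents of each base unit: kg: 1, m: 1, s: -1
SI base units of momentum: kg·m/s

Answer: kg·m/s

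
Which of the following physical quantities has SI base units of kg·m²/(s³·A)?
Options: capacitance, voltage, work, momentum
Checking the SI base units of each option:
  capacitance (C = Q/V): s⁴·A²/(kg·m²)  ✗
  voltage (V = IR): kg·m²/(s³·A)  ✓ matches
  work (W = Fd): kg·m²/s²  ✗
  momentum (p = mv): kg·m/s  ✗

Only voltage has units kg·m²/(s³·A).

Answer: voltage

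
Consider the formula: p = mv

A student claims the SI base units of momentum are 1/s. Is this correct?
Units of each symbol in p = mv:
  m (mass): kg
  v (velocity): m/s

Multiplying the contributions: [kg] · [m/s]
Adding exponents of each base unit: kg: 1, m: 1, s: -1
SI base units of momentum: kg·m/s

The claimed units 1/s (exponents s: -1) do not match the derived units kg·m/s (exponents kg: 1, m: 1, s: -1), so the claim is incorrect.

Answer: No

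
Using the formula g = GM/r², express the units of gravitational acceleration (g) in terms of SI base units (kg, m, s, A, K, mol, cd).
Units of each symbol in g = GM/r²:
  G (gravitational constant): m³/(kg·s²)
  M (mass): kg
  r (distance): m  → to the power 2 in the denominator, contributes 1/m²

Multiplying the contributions: [m³/(kg·s²)] · [kg] · [1/m²]
Adding exponents of each base unit: m: 1, s: -2
SI base units of gravitational acceleration: m/s²

Answer: m/s²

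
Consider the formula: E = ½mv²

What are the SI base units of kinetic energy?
Units of each symbol in E = ½mv²:
  m (mass): kg
  v (speed): m/s  → to the power 2, contributes m²/s²
  The factor ½ is dimensionless.

Multiplying the contributions: [kg] · [m²/s²]
Adding exponents of each base unit: kg: 1, m: 2, s: -2
SI base units of kinetic energy: kg·m²/s²

Answer: kg·m²/s²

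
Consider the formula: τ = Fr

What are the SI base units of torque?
Units of each symbol in τ = Fr:
  F (force): kg·m/s²
  r (lever arm): m

Multiplying the contributions: [kg·m/s²] · [m]
Adding exponents of each base unit: kg: 1, m: 2, s: -2
SI base units of torque: kg·m²/s²

Answer: kg·m²/s²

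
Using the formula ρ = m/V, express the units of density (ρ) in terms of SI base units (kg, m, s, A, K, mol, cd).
Units of each symbol in ρ = m/V:
  m (mass): kg
  V (volume): m³  → in the denominator, contributes 1/m³

Multiplying the contributions: [kg] · [1/m³]
Adding exponents of each base unit: kg: 1, m: -3
SI base units of density: kg/m³

Answer: kg/m³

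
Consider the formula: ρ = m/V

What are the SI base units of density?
Units of each symbol in ρ = m/V:
  m (mass): kg
  V (volume): m³  → in the denominator, contributes 1/m³

Multiplying the contributions: [kg] · [1/m³]
Adding exponents of each base unit: kg: 1, m: -3
SI base units of density: kg/m³

Answer: kg/m³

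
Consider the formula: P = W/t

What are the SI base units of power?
Units of each symbol in P = W/t:
  W (work): kg·m²/s²
  t (time): s  → in the denominator, contributes 1/s

Multiplying the contributions: [kg·m²/s²] · [1/s]
Adding exponents of each base unit: kg: 1, m: 2, s: -3
SI base units of power: kg·m²/s³

Answer: kg·m²/s³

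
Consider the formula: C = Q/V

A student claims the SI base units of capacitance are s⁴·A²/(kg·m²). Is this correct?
Units of each symbol in C = Q/V:
  Q (charge, in coulombs): s·A
  V (voltage, in volts): kg·m²/(s³·A)  → in the denominator, contributes s³·A/(kg·m²)

Multiplying the contributions: [s·A] · [s³·A/(kg·m²)]
Adding exponents of each base unit: kg: -1, m: -2, s: 4, A: 2
SI base units of capacitance: s⁴·A²/(kg·m²)

The claimed units s⁴·A²/(kg·m²) match the derived units, so the claim is correct.

Answer: Yes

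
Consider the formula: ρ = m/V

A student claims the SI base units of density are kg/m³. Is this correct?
Units of each symbol in ρ = m/V:
  m (mass): kg
  V (volume): m³  → in the denominator, contributes 1/m³

Multiplying the contributions: [kg] · [1/m³]
Adding exponents of each base unit: kg: 1, m: -3
SI base units of density: kg/m³

The claimed units kg/m³ match the derived units, so the claim is correct.

Answer: Yes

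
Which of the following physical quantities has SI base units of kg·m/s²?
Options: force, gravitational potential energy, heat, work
Checking the SI base units of each option:
  force (F = ma): kg·m/s²  ✓ matches
  gravitational potential energy (U = -GMm/r): kg·m²/s²  ✗
  heat (Q = mcΔT): kg·m²/s²  ✗
  work (W = Fd): kg·m²/s²  ✗

Only force has units kg·m/s².

Answer: force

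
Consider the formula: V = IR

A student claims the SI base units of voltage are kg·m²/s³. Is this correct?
Units of each symbol in V = IR:
  I (current): A
  R (resistance, in ohms): kg·m²/(s³·A²)

Multiplying the contributions: [A] · [kg·m²/(s³·A²)]
Adding exponents of each base unit: kg: 1, m: 2, s: -3, A: -1
SI base units of voltage: kg·m²/(s³·A)

The claimed units kg·m²/s³ (exponents kg: 1, m: 2, s: -3) do not match the derived units kg·m²/(s³·A) (exponents kg: 1, m: 2, s: -3, A: -1), so the claim is incorrect.

Answer: No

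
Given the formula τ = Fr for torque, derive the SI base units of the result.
Units of each symbol in τ = Fr:
  F (force): kg·m/s²
  r (lever arm): m

Multiplying the contributions: [kg·m/s²] · [m]
Adding exponents of each base unit: kg: 1, m: 2, s: -2
SI base units of torque: kg·m²/s²

Answer: kg·m²/s²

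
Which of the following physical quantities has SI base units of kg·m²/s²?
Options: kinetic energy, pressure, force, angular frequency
Checking the SI base units of each option:
  kinetic energy (E = ½mv²): kg·m²/s²  ✓ matches
  pressure (P = F/A): kg/(m·s²)  ✗
  force (F = ma): kg·m/s²  ✗
  angular frequency (ω = 2πf): 1/s  ✗

Only kinetic energy has units kg·m²/s².

Answer: kinetic energy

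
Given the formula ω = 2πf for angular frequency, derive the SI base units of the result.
Units of each symbol in ω = 2πf:
  f (frequency): 1/s
  The factor 2π is dimensionless.

Multiplying the contributions: [1/s]
Adding exponents of each base unit: s: -1
SI base units of angular frequency: 1/s

Answer: 1/s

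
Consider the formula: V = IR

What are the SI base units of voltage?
Units of each symbol in V = IR:
  I (current): A
  R (resistance, in ohms): kg·m²/(s³·A²)

Multiplying the contributions: [A] · [kg·m²/(s³·A²)]
Adding exponents of each base unit: kg: 1, m: 2, s: -3, A: -1
SI base units of voltage: kg·m²/(s³·A)

Answer: kg·m²/(s³·A)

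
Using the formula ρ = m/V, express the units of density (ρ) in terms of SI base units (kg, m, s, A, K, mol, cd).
Units of each symbol in ρ = m/V:
  m (mass): kg
  V (volume): m³  → in the denominator, contributes 1/m³

Multiplying the contributions: [kg] · [1/m³]
Adding exponents of each base unit: kg: 1, m: -3
SI base units of density: kg/m³

Answer: kg/m³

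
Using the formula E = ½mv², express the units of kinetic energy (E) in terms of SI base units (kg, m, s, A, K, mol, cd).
Units of each symbol in E = ½mv²:
  m (mass): kg
  v (speed): m/s  → to the power 2, contributes m²/s²
  The factor ½ is dimensionless.

Multiplying the contributions: [kg] · [m²/s²]
Adding exponents of each base unit: kg: 1, m: 2, s: -2
SI base units of kinetic energy: kg·m²/s²

Answer: kg·m²/s²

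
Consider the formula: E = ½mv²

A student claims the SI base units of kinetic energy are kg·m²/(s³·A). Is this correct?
Units of each symbol in E = ½mv²:
  m (mass): kg
  v (speed): m/s  → to the power 2, contributes m²/s²
  The factor ½ is dimensionless.

Multiplying the contributions: [kg] · [m²/s²]
Adding exponents of each base unit: kg: 1, m: 2, s: -2
SI base units of kinetic energy: kg·m²/s²

The claimed units kg·m²/(s³·A) (exponents kg: 1, m: 2, s: -3, A: -1) do not match the derived units kg·m²/s² (exponents kg: 1, m: 2, s: -2), so the claim is incorrect.

Answer: No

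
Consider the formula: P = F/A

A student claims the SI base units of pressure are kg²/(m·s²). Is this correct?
Units of each symbol in P = F/A:
  F (force): kg·m/s²
  A (area): m²  → in the denominator, contributes 1/m²

Multiplying the contributions: [kg·m/s²] · [1/m²]
Adding exponents of each base unit: kg: 1, m: -1, s: -2
SI base units of pressure: kg/(m·s²)

The claimed units kg²/(m·s²) (exponents kg: 2, m: -1, s: -2) do not match the derived units kg/(m·s²) (exponents kg: 1, m: -1, s: -2), so the claim is incorrect.

Answer: No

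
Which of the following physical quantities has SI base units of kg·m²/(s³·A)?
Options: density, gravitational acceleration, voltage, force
Checking the SI base units of each option:
  density (ρ = m/V): kg/m³  ✗
  gravitational acceleration (g = GM/r²): m/s²  ✗
  voltage (V = IR): kg·m²/(s³·A)  ✓ matches
  force (F = ma): kg·m/s²  ✗

Only voltage has units kg·m²/(s³·A).

Answer: voltage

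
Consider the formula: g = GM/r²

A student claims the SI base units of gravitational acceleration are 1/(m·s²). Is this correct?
Units of each symbol in g = GM/r²:
  G (gravitational constant): m³/(kg·s²)
  M (mass): kg
  r (distance): m  → to the power 2 in the denominator, contributes 1/m²

Multiplying the contributions: [m³/(kg·s²)] · [kg] · [1/m²]
Adding exponents of each base unit: m: 1, s: -2
SI base units of gravitational acceleration: m/s²

The claimed units 1/(m·s²) (exponents m: -1, s: -2) do not match the derived units m/s² (exponents m: 1, s: -2), so the claim is incorrect.

Answer: No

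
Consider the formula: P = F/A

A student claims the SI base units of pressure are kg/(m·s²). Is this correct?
Units of each symbol in P = F/A:
  F (force): kg·m/s²
  A (area): m²  → in the denominator, contributes 1/m²

Multiplying the contributions: [kg·m/s²] · [1/m²]
Adding exponents of each base unit: kg: 1, m: -1, s: -2
SI base units of pressure: kg/(m·s²)

The claimed units kg/(m·s²) match the derived units, so the claim is correct.

Answer: Yes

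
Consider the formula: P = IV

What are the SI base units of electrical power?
Units of each symbol in P = IV:
  I (current): A
  V (voltage, in volts): kg·m²/(s³·A)

Multiplying the contributions: [A] · [kg·m²/(s³·A)]
Adding exponents of each base unit: kg: 1, m: 2, s: -3
SI base units of electrical power: kg·m²/s³

Answer: kg·m²/s³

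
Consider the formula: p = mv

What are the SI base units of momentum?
Units of each symbol in p = mv:
  m (mass): kg
  v (velocity): m/s

Multiplying the contributions: [kg] · [m/s]
Adding exponents of each base unit: kg: 1, m: 1, s: -1
SI base units of momentum: kg·m/s

Answer: kg·m/s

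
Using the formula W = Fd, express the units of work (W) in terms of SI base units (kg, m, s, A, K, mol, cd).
Units of each symbol in W = Fd:
  F (force): kg·m/s²
  d (displacement): m

Multiplying the contributions: [kg·m/s²] · [m]
Adding exponents of each base unit: kg: 1, m: 2, s: -2
SI base units of work: kg·m²/s²

Answer: kg·m²/s²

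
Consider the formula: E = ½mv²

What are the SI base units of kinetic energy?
Units of each symbol in E = ½mv²:
  m (mass): kg
  v (speed): m/s  → to the power 2, contributes m²/s²
  The factor ½ is dimensionless.

Multiplying the contributions: [kg] · [m²/s²]
Adding exponents of each base unit: kg: 1, m: 2, s: -2
SI base units of kinetic energy: kg·m²/s²

Answer: kg·m²/s²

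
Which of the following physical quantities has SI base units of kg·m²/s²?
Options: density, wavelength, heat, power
Checking the SI base units of each option:
  density (ρ = m/V): kg/m³  ✗
  wavelength (λ = v/f): m  ✗
  heat (Q = mcΔT): kg·m²/s²  ✓ matches
  power (P = W/t): kg·m²/s³  ✗

Only heat has units kg·m²/s².

Answer: heat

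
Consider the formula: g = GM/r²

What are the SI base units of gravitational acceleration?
Units of each symbol in g = GM/r²:
  G (gravitational constant): m³/(kg·s²)
  M (mass): kg
  r (distance): m  → to the power 2 in the denominator, contributes 1/m²

Multiplying the contributions: [m³/(kg·s²)] · [kg] · [1/m²]
Adding exponents of each base unit: m: 1, s: -2
SI base units of gravitational acceleration: m/s²

Answer: m/s²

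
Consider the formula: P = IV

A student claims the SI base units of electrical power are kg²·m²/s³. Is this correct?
Units of each symbol in P = IV:
  I (current): A
  V (voltage, in volts): kg·m²/(s³·A)

Multiplying the contributions: [A] · [kg·m²/(s³·A)]
Adding exponents of each base unit: kg: 1, m: 2, s: -3
SI base units of electrical power: kg·m²/s³

The claimed units kg²·m²/s³ (exponents kg: 2, m: 2, s: -3) do not match the derived units kg·m²/s³ (exponents kg: 1, m: 2, s: -3), so the claim is incorrect.

Answer: No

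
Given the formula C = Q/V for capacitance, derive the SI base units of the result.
Units of each symbol in C = Q/V:
  Q (charge, in coulombs): s·A
  V (voltage, in volts): kg·m²/(s³·A)  → in the denominator, contributes s³·A/(kg·m²)

Multiplying the contributions: [s·A] · [s³·A/(kg·m²)]
Adding exponents of each base unit: kg: -1, m: -2, s: 4, A: 2
SI base units of capacitance: s⁴·A²/(kg·m²)

Answer: s⁴·A²/(kg·m²)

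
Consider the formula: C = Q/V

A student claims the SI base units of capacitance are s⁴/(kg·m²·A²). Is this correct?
Units of each symbol in C = Q/V:
  Q (charge, in coulombs): s·A
  V (voltage, in volts): kg·m²/(s³·A)  → in the denominator, contributes s³·A/(kg·m²)

Multiplying the contributions: [s·A] · [s³·A/(kg·m²)]
Adding exponents of each base unit: kg: -1, m: -2, s: 4, A: 2
SI base units of capacitance: s⁴·A²/(kg·m²)

The claimed units s⁴/(kg·m²·A²) (exponents kg: -1, m: -2, s: 4, A: -2) do not match the derived units s⁴·A²/(kg·m²) (exponents kg: -1, m: -2, s: 4, A: 2), so the claim is incorrect.

Answer: No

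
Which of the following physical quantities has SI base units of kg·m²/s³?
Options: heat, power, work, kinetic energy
Checking the SI base units of each option:
  heat (Q = mcΔT): kg·m²/s²  ✗
  power (P = W/t): kg·m²/s³  ✓ matches
  work (W = Fd): kg·m²/s²  ✗
  kinetic energy (E = ½mv²): kg·m²/s²  ✗

Only power has units kg·m²/s³.

Answer: power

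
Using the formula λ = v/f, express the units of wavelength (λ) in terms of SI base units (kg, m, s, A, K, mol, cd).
Units of each symbol in λ = v/f:
  v (wave speed): m/s
  f (frequency): 1/s  → in the denominator, contributes s

Multiplying the contributions: [m/s] · [s]
Adding exponents of each base unit: m: 1
SI base units of wavelength: m

Answer: m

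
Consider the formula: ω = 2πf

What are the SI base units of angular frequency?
Units of each symbol in ω = 2πf:
  f (frequency): 1/s
  The factor 2π is dimensionless.

Multiplying the contributions: [1/s]
Adding exponents of each base unit: s: -1
SI base units of angular frequency: 1/s

Answer: 1/s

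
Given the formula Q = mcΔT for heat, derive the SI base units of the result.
Units of each symbol in Q = mcΔT:
  m (mass): kg
  c (specific heat capacity, in J/(kg·K)): m²/(s²·K)
  ΔT (temperature change): K

Multiplying the contributions: [kg] · [m²/(s²·K)] · [K]
Adding exponents of each base unit: kg: 1, m: 2, s: -2
SI base units of heat: kg·m²/s²

Answer: kg·m²/s²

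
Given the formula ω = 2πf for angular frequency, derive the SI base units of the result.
Units of each symbol in ω = 2πf:
  f (frequency): 1/s
  The factor 2π is dimensionless.

Multiplying the contributions: [1/s]
Adding exponents of each base unit: s: -1
SI base units of angular frequency: 1/s

Answer: 1/s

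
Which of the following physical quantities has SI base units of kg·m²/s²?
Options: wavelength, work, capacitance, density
Checking the SI base units of each option:
  wavelength (λ = v/f): m  ✗
  work (W = Fd): kg·m²/s²  ✓ matches
  capacitance (C = Q/V): s⁴·A²/(kg·m²)  ✗
  density (ρ = m/V): kg/m³  ✗

Only work has units kg·m²/s².

Answer: work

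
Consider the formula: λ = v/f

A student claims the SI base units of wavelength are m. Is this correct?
Units of each symbol in λ = v/f:
  v (wave speed): m/s
  f (frequency): 1/s  → in the denominator, contributes s

Multiplying the contributions: [m/s] · [s]
Adding exponents of each base unit: m: 1
SI base units of wavelength: m

The claimed units m match the derived units, so the claim is correct.

Answer: Yes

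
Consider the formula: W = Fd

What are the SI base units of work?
Units of each symbol in W = Fd:
  F (force): kg·m/s²
  d (displacement): m

Multiplying the contributions: [kg·m/s²] · [m]
Adding exponents of each base unit: kg: 1, m: 2, s: -2
SI base units of work: kg·m²/s²

Answer: kg·m²/s²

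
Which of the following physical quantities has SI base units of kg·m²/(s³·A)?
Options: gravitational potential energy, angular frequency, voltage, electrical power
Checking the SI base units of each option:
  gravitational potential energy (U = -GMm/r): kg·m²/s²  ✗
  angular frequency (ω = 2πf): 1/s  ✗
  voltage (V = IR): kg·m²/(s³·A)  ✓ matches
  electrical power (P = IV): kg·m²/s³  ✗

Only voltage has units kg·m²/(s³·A).

Answer: voltage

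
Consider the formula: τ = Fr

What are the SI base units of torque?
Units of each symbol in τ = Fr:
  F (force): kg·m/s²
  r (lever arm): m

Multiplying the contributions: [kg·m/s²] · [m]
Adding exponents of each base unit: kg: 1, m: 2, s: -2
SI base units of torque: kg·m²/s²

Answer: kg·m²/s²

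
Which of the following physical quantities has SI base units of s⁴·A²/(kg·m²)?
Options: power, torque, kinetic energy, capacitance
Checking the SI base units of each option:
  power (P = W/t): kg·m²/s³  ✗
  torque (τ = Fr): kg·m²/s²  ✗
  kinetic energy (E = ½mv²): kg·m²/s²  ✗
  capacitance (C = Q/V): s⁴·A²/(kg·m²)  ✓ matches

Only capacitance has units s⁴·A²/(kg·m²).

Answer: capacitance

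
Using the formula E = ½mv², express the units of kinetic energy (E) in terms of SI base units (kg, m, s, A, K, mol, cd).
Units of each symbol in E = ½mv²:
  m (mass): kg
  v (speed): m/s  → to the power 2, contributes m²/s²
  The factor ½ is dimensionless.

Multiplying the contributions: [kg] · [m²/s²]
Adding exponents of each base unit: kg: 1, m: 2, s: -2
SI base units of kinetic energy: kg·m²/s²

Answer: kg·m²/s²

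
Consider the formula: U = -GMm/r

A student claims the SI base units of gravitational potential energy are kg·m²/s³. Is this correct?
Units of each symbol in U = -GMm/r:
  G (gravitational constant): m³/(kg·s²)
  M (mass): kg
  m (mass): kg
  r (distance): m  → in the denominator, contributes 1/m
  The minus sign does not affect the units.

Multiplying the contributions: [m³/(kg·s²)] · [kg] · [kg] · [1/m]
Adding exponents of each base unit: kg: 1, m: 2, s: -2
SI base units of gravitational potential energy: kg·m²/s²

The claimed units kg·m²/s³ (exponents kg: 1, m: 2, s: -3) do not match the derived units kg·m²/s² (exponents kg: 1, m: 2, s: -2), so the claim is incorrect.

Answer: No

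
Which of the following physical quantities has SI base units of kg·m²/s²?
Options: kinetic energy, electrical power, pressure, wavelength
Checking the SI base units of each option:
  kinetic energy (E = ½mv²): kg·m²/s²  ✓ matches
  electrical power (P = IV): kg·m²/s³  ✗
  pressure (P = F/A): kg/(m·s²)  ✗
  wavelength (λ = v/f): m  ✗

Only kinetic energy has units kg·m²/s².

Answer: kinetic energy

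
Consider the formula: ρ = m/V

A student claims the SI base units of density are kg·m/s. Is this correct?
Units of each symbol in ρ = m/V:
  m (mass): kg
  V (volume): m³  → in the denominator, contributes 1/m³

Multiplying the contributions: [kg] · [1/m³]
Adding exponents of each base unit: kg: 1, m: -3
SI base units of density: kg/m³

The claimed units kg·m/s (exponents kg: 1, m: 1, s: -1) do not match the derived units kg/m³ (exponents kg: 1, m: -3), so the claim is incorrect.

Answer: No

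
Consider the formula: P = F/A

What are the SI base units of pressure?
Units of each symbol in P = F/A:
  F (force): kg·m/s²
  A (area): m²  → in the denominator, contributes 1/m²

Multiplying the contributions: [kg·m/s²] · [1/m²]
Adding exponents of each base unit: kg: 1, m: -1, s: -2
SI base units of pressure: kg/(m·s²)

Answer: kg/(m·s²)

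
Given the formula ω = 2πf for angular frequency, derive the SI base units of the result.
Units of each symbol in ω = 2πf:
  f (frequency): 1/s
  The factor 2π is dimensionless.

Multiplying the contributions: [1/s]
Adding exponents of each base unit: s: -1
SI base units of angular frequency: 1/s

Answer: 1/s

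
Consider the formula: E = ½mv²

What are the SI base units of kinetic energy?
Units of each symbol in E = ½mv²:
  m (mass): kg
  v (speed): m/s  → to the power 2, contributes m²/s²
  The factor ½ is dimensionless.

Multiplying the contributions: [kg] · [m²/s²]
Adding exponents of each base unit: kg: 1, m: 2, s: -2
SI base units of kinetic energy: kg·m²/s²

Answer: kg·m²/s²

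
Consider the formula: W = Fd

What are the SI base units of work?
Units of each symbol in W = Fd:
  F (force): kg·m/s²
  d (displacement): m

Multiplying the contributions: [kg·m/s²] · [m]
Adding exponents of each base unit: kg: 1, m: 2, s: -2
SI base units of work: kg·m²/s²

Answer: kg·m²/s²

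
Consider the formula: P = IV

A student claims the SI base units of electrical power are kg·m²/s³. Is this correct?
Units of each symbol in P = IV:
  I (current): A
  V (voltage, in volts): kg·m²/(s³·A)

Multiplying the contributions: [A] · [kg·m²/(s³·A)]
Adding exponents of each base unit: kg: 1, m: 2, s: -3
SI base units of electrical power: kg·m²/s³

The claimed units kg·m²/s³ match the derived units, so the claim is correct.

Answer: Yes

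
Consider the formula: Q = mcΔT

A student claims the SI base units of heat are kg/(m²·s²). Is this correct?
Units of each symbol in Q = mcΔT:
  m (mass): kg
  c (specific heat capacity, in J/(kg·K)): m²/(s²·K)
  ΔT (temperature change): K

Multiplying the contributions: [kg] · [m²/(s²·K)] · [K]
Adding exponents of each base unit: kg: 1, m: 2, s: -2
SI base units of heat: kg·m²/s²

The claimed units kg/(m²·s²) (exponents kg: 1, m: -2, s: -2) do not match the derived units kg·m²/s² (exponents kg: 1, m: 2, s: -2), so the claim is incorrect.

Answer: No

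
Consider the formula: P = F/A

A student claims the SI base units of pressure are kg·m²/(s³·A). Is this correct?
Units of each symbol in P = F/A:
  F (force): kg·m/s²
  A (area): m²  → in the denominator, contributes 1/m²

Multiplying the contributions: [kg·m/s²] · [1/m²]
Adding exponents of each base unit: kg: 1, m: -1, s: -2
SI base units of pressure: kg/(m·s²)

The claimed units kg·m²/(s³·A) (exponents kg: 1, m: 2, s: -3, A: -1) do not match the derived units kg/(m·s²) (exponents kg: 1, m: -1, s: -2), so the claim is incorrect.

Answer: No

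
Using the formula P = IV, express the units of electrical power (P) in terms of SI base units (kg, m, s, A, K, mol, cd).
Units of each symbol in P = IV:
  I (current): A
  V (voltage, in volts): kg·m²/(s³·A)

Multiplying the contributions: [A] · [kg·m²/(s³·A)]
Adding exponents of each base unit: kg: 1, m: 2, s: -3
SI base units of electrical power: kg·m²/s³

Answer: kg·m²/s³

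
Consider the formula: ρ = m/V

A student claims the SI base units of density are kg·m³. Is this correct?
Units of each symbol in ρ = m/V:
  m (mass): kg
  V (volume): m³  → in the denominator, contributes 1/m³

Multiplying the contributions: [kg] · [1/m³]
Adding exponents of each base unit: kg: 1, m: -3
SI base units of density: kg/m³

The claimed units kg·m³ (exponents kg: 1, m: 3) do not match the derived units kg/m³ (exponents kg: 1, m: -3), so the claim is incorrect.

Answer: No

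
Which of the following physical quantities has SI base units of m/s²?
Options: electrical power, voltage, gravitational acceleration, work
Checking the SI base units of each option:
  electrical power (P = IV): kg·m²/s³  ✗
  voltage (V = IR): kg·m²/(s³·A)  ✗
  gravitational acceleration (g = GM/r²): m/s²  ✓ matches
  work (W = Fd): kg·m²/s²  ✗

Only gravitational acceleration has units m/s².

Answer: gravitational acceleration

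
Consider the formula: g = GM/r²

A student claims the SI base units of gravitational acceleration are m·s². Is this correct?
Units of each symbol in g = GM/r²:
  G (gravitational constant): m³/(kg·s²)
  M (mass): kg
  r (distance): m  → to the power 2 in the denominator, contributes 1/m²

Multiplying the contributions: [m³/(kg·s²)] · [kg] · [1/m²]
Adding exponents of each base unit: m: 1, s: -2
SI base units of gravitational acceleration: m/s²

The claimed units m·s² (exponents m: 1, s: 2) do not match the derived units m/s² (exponents m: 1, s: -2), so the claim is incorrect.

Answer: No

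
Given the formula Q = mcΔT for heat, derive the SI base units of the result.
Units of each symbol in Q = mcΔT:
  m (mass): kg
  c (specific heat capacity, in J/(kg·K)): m²/(s²·K)
  ΔT (temperature change): K

Multiplying the contributions: [kg] · [m²/(s²·K)] · [K]
Adding exponents of each base unit: kg: 1, m: 2, s: -2
SI base units of heat: kg·m²/s²

Answer: kg·m²/s²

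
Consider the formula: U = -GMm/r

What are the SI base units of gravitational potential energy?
Units of each symbol in U = -GMm/r:
  G (gravitational constant): m³/(kg·s²)
  M (mass): kg
  m (mass): kg
  r (distance): m  → in the denominator, contributes 1/m
  The minus sign does not affect the units.

Multiplying the contributions: [m³/(kg·s²)] · [kg] · [kg] · [1/m]
Adding exponents of each base unit: kg: 1, m: 2, s: -2
SI base units of gravitational potential energy: kg·m²/s²

Answer: kg·m²/s²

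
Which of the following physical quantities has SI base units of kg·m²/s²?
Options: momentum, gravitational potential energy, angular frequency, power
Checking the SI base units of each option:
  momentum (p = mv): kg·m/s  ✗
  gravitational potential energy (U = -GMm/r): kg·m²/s²  ✓ matches
  angular frequency (ω = 2πf): 1/s  ✗
  power (P = W/t): kg·m²/s³  ✗

Only gravitational potential energy has units kg·m²/s².

Answer: gravitational potential energy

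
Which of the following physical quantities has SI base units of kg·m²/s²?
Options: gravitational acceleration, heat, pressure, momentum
Checking the SI base units of each option:
  gravitational acceleration (g = GM/r²): m/s²  ✗
  heat (Q = mcΔT): kg·m²/s²  ✓ matches
  pressure (P = F/A): kg/(m·s²)  ✗
  momentum (p = mv): kg·m/s  ✗

Only heat has units kg·m²/s².

Answer: heat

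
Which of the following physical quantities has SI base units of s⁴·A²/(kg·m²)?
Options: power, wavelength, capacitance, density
Checking the SI base units of each option:
  power (P = W/t): kg·m²/s³  ✗
  wavelength (λ = v/f): m  ✗
  capacitance (C = Q/V): s⁴·A²/(kg·m²)  ✓ matches
  density (ρ = m/V): kg/m³  ✗

Only capacitance has units s⁴·A²/(kg·m²).

Answer: capacitance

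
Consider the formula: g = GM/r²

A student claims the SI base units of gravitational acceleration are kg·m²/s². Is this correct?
Units of each symbol in g = GM/r²:
  G (gravitational constant): m³/(kg·s²)
  M (mass): kg
  r (distance): m  → to the power 2 in the denominator, contributes 1/m²

Multiplying the contributions: [m³/(kg·s²)] · [kg] · [1/m²]
Adding exponents of each base unit: m: 1, s: -2
SI base units of gravitational acceleration: m/s²

The claimed units kg·m²/s² (exponents kg: 1, m: 2, s: -2) do not match the derived units m/s² (exponents m: 1, s: -2), so the claim is incorrect.

Answer: No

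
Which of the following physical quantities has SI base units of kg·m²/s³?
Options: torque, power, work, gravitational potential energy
Checking the SI base units of each option:
  torque (τ = Fr): kg·m²/s²  ✗
  power (P = W/t): kg·m²/s³  ✓ matches
  work (W = Fd): kg·m²/s²  ✗
  gravitational potential energy (U = -GMm/r): kg·m²/s²  ✗

Only power has units kg·m²/s³.

Answer: power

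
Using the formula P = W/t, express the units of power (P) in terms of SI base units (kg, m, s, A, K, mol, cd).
Units of each symbol in P = W/t:
  W (work): kg·m²/s²
  t (time): s  → in the denominator, contributes 1/s

Multiplying the contributions: [kg·m²/s²] · [1/s]
Adding exponents of each base unit: kg: 1, m: 2, s: -3
SI base units of power: kg·m²/s³

Answer: kg·m²/s³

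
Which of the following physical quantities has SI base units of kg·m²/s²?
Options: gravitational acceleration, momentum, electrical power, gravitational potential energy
Checking the SI base units of each option:
  gravitational acceleration (g = GM/r²): m/s²  ✗
  momentum (p = mv): kg·m/s  ✗
  electrical power (P = IV): kg·m²/s³  ✗
  gravitational potential energy (U = -GMm/r): kg·m²/s²  ✓ matches

Only gravitational potential energy has units kg·m²/s².

Answer: gravitational potential energy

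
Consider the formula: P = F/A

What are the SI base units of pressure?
Units of each symbol in P = F/A:
  F (force): kg·m/s²
  A (area): m²  → in the denominator, contributes 1/m²

Multiplying the contributions: [kg·m/s²] · [1/m²]
Adding exponents of each base unit: kg: 1, m: -1, s: -2
SI base units of pressure: kg/(m·s²)

Answer: kg/(m·s²)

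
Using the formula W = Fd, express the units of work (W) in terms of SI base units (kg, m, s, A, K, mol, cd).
Units of each symbol in W = Fd:
  F (force): kg·m/s²
  d (displacement): m

Multiplying the contributions: [kg·m/s²] · [m]
Adding exponents of each base unit: kg: 1, m: 2, s: -2
SI base units of work: kg·m²/s²

Answer: kg·m²/s²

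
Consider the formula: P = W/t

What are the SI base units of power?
Units of each symbol in P = W/t:
  W (work): kg·m²/s²
  t (time): s  → in the denominator, contributes 1/s

Multiplying the contributions: [kg·m²/s²] · [1/s]
Adding exponents of each base unit: kg: 1, m: 2, s: -3
SI base units of power: kg·m²/s³

Answer: kg·m²/s³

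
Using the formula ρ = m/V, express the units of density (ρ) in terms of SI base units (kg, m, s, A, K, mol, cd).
Units of each symbol in ρ = m/V:
  m (mass): kg
  V (volume): m³  → in the denominator, contributes 1/m³

Multiplying the contributions: [kg] · [1/m³]
Adding exponents of each base unit: kg: 1, m: -3
SI base units of density: kg/m³

Answer: kg/m³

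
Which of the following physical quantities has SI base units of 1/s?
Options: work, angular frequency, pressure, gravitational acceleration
Checking the SI base units of each option:
  work (W = Fd): kg·m²/s²  ✗
  angular frequency (ω = 2πf): 1/s  ✓ matches
  pressure (P = F/A): kg/(m·s²)  ✗
  gravitational acceleration (g = GM/r²): m/s²  ✗

Only angular frequency has units 1/s.

Answer: angular frequency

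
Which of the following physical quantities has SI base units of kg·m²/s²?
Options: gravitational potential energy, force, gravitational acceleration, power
Checking the SI base units of each option:
  gravitational potential energy (U = -GMm/r): kg·m²/s²  ✓ matches
  force (F = ma): kg·m/s²  ✗
  gravitational acceleration (g = GM/r²): m/s²  ✗
  power (P = W/t): kg·m²/s³  ✗

Only gravitational potential energy has units kg·m²/s².

Answer: gravitational potential energy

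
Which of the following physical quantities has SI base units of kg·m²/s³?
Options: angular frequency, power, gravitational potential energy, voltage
Checking the SI base units of each option:
  angular frequency (ω = 2πf): 1/s  ✗
  power (P = W/t): kg·m²/s³  ✓ matches
  gravitational potential energy (U = -GMm/r): kg·m²/s²  ✗
  voltage (V = IR): kg·m²/(s³·A)  ✗

Only power has units kg·m²/s³.

Answer: power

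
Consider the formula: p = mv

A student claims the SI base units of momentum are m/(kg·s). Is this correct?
Units of each symbol in p = mv:
  m (mass): kg
  v (velocity): m/s

Multiplying the contributions: [kg] · [m/s]
Adding exponents of each base unit: kg: 1, m: 1, s: -1
SI base units of momentum: kg·m/s

The claimed units m/(kg·s) (exponents kg: -1, m: 1, s: -1) do not match the derived units kg·m/s (exponents kg: 1, m: 1, s: -1), so the claim is incorrect.

Answer: No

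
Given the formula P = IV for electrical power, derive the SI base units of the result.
Units of each symbol in P = IV:
  I (current): A
  V (voltage, in volts): kg·m²/(s³·A)

Multiplying the contributions: [A] · [kg·m²/(s³·A)]
Adding exponents of each base unit: kg: 1, m: 2, s: -3
SI base units of electrical power: kg·m²/s³

Answer: kg·m²/s³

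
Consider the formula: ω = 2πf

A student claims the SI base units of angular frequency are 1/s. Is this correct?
Units of each symbol in ω = 2πf:
  f (frequency): 1/s
  The factor 2π is dimensionless.

Multiplying the contributions: [1/s]
Adding exponents of each base unit: s: -1
SI base units of angular frequency: 1/s

The claimed units 1/s match the derived units, so the claim is correct.

Answer: Yes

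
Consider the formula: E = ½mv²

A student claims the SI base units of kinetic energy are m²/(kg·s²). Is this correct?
Units of each symbol in E = ½mv²:
  m (mass): kg
  v (speed): m/s  → to the power 2, contributes m²/s²
  The factor ½ is dimensionless.

Multiplying the contributions: [kg] · [m²/s²]
Adding exponents of each base unit: kg: 1, m: 2, s: -2
SI base units of kinetic energy: kg·m²/s²

The claimed units m²/(kg·s²) (exponents kg: -1, m: 2, s: -2) do not match the derived units kg·m²/s² (exponents kg: 1, m: 2, s: -2), so the claim is incorrect.

Answer: No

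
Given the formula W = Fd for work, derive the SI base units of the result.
Units of each symbol in W = Fd:
  F (force): kg·m/s²
  d (displacement): m

Multiplying the contributions: [kg·m/s²] · [m]
Adding exponents of each base unit: kg: 1, m: 2, s: -2
SI base units of work: kg·m²/s²

Answer: kg·m²/s²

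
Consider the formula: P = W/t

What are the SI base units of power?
Units of each symbol in P = W/t:
  W (work): kg·m²/s²
  t (time): s  → in the denominator, contributes 1/s

Multiplying the contributions: [kg·m²/s²] · [1/s]
Adding exponents of each base unit: kg: 1, m: 2, s: -3
SI base units of power: kg·m²/s³

Answer: kg·m²/s³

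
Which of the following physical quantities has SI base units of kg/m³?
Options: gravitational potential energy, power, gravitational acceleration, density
Checking the SI base units of each option:
  gravitational potential energy (U = -GMm/r): kg·m²/s²  ✗
  power (P = W/t): kg·m²/s³  ✗
  gravitational acceleration (g = GM/r²): m/s²  ✗
  density (ρ = m/V): kg/m³  ✓ matches

Only density has units kg/m³.

Answer: density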